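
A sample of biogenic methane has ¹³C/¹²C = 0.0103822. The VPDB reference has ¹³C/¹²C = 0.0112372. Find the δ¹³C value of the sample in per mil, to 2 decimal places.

δ¹³C = (R_sample / R_standard − 1) × 1000
R_sample / R_standard = 0.0103822 / 0.0112372 = 0.923913
δ¹³C = (0.923913 − 1) × 1000 = -76.087 per mil

-76.09 per mil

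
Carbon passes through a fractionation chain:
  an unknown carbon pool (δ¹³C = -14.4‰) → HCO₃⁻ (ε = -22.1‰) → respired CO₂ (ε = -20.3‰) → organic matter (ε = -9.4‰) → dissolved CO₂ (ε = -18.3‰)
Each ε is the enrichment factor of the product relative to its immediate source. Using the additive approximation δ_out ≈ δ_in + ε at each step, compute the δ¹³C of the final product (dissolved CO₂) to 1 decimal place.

-84.5‰

step 1: δ ≈ -14.4 + (-22.1) = -36.5‰
step 2: δ ≈ -36.5 + (-20.3) = -56.8‰
step 3: δ ≈ -56.8 + (-9.4) = -66.2‰
step 4: δ ≈ -66.2 + (-18.3) = -84.5‰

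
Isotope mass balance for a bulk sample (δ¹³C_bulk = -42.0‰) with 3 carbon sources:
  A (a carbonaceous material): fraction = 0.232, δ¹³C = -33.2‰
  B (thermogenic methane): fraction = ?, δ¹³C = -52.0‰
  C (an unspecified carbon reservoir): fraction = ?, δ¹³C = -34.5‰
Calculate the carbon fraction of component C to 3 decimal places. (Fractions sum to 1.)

Let f_C and f_B be the unknown fractions; fractions sum to 1 so f_C + f_B = 0.768.
Mass balance: Σ fᵢ·δᵢ = δ_bulk ⇒ f_C·(-34.5) + f_B·(-52.0) = -42.0 − (-7.702) = -34.298
Substitute f_B = 0.768 − f_C:
f_C·(-34.5 − -52.0) = -34.298 − 0.768×(-52.0) = 5.638
f_C = 5.638 / 17.5 = 0.3222

0.322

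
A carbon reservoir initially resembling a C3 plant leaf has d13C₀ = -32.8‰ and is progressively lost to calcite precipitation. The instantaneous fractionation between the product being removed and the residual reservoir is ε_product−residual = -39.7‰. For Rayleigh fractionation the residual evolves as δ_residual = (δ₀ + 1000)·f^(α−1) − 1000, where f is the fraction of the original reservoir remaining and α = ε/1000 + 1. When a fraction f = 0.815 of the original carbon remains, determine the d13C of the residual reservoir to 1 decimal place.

Rayleigh residual: δ_res = (δ₀ + 1000)·f^(α−1) − 1000
α = ε/1000 + 1 = 0.96030, so α − 1 = -0.03970
f^(α−1) = 0.815^(-0.03970) = 1.008154
δ_res = (-32.8 + 1000) × 1.008154 − 1000 = 975.087 − 1000 = -24.91‰

-24.9‰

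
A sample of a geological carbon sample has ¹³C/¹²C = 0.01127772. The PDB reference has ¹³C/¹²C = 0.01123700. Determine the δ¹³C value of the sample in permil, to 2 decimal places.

δ¹³C = (R_sample / R_standard − 1) × 1000
R_sample / R_standard = 0.01127772 / 0.01123700 = 1.003624
δ¹³C = (1.003624 − 1) × 1000 = 3.624 permil

3.62 permil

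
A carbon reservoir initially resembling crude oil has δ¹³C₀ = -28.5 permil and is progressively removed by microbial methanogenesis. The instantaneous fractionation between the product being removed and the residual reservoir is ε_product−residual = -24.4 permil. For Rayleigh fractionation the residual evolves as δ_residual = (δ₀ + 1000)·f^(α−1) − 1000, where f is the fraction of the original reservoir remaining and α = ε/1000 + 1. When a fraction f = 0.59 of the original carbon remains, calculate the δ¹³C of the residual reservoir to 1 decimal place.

Rayleigh residual: δ_res = (δ₀ + 1000)·f^(α−1) − 1000
α = ε/1000 + 1 = 0.97560, so α − 1 = -0.02440
f^(α−1) = 0.59^(-0.02440) = 1.012957
δ_res = (-28.5 + 1000) × 1.012957 − 1000 = 984.088 − 1000 = -15.91 permil

-15.9 permil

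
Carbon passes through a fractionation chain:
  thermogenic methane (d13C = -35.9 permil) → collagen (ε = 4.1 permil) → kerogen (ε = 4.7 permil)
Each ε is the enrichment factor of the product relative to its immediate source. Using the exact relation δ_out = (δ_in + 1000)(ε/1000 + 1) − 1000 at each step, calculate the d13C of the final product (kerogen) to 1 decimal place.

step 1: δ = (-35.90 + 1000)·(4.1/1000 + 1) − 1000 = -31.95 permil
step 2: δ = (-31.95 + 1000)·(4.7/1000 + 1) − 1000 = -27.40 permil

-27.4 permil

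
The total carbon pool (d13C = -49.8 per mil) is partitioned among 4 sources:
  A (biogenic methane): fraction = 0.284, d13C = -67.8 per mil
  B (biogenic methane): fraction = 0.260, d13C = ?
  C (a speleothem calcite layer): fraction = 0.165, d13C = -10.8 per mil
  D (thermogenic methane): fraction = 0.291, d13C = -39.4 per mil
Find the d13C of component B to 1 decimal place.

-66.5 per mil

Isotope mass balance: δ_bulk = Σ fᵢ·δᵢ.
-49.8 = 0.284×(-67.8) + 0.260×δ_B + 0.165×(-10.8) + 0.291×(-39.4)
0.260·δ_B = -49.8 − (-32.503) = -17.297
δ_B = -17.297 / 0.260 = -66.53 per mil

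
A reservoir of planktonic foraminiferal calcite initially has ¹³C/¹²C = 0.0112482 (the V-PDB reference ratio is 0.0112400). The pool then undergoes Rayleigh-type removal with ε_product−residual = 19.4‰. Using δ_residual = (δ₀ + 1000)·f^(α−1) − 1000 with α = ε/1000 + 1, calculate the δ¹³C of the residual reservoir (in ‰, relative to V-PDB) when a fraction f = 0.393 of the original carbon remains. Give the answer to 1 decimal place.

-17.2‰

δ₀ = (0.0112482/0.0112400 − 1)×1000 = (1.000730 − 1)×1000 = 0.730‰
α − 1 = ε/1000 = 0.0194
f^(α−1) = 0.393^(0.0194) = 0.982045
δ_res = (0.730 + 1000) × 0.982045 − 1000 = 982.761 − 1000 = -17.24‰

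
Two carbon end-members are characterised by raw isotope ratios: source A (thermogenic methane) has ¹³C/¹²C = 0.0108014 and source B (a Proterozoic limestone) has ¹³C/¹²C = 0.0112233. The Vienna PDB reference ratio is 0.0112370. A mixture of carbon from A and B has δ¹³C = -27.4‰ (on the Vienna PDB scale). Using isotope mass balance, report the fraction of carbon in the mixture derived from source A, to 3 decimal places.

δ_A = (0.0108014/0.0112370 − 1)×1000 = (0.961235 − 1)×1000 = -38.765‰
δ_B = (0.0112233/0.0112370 − 1)×1000 = (0.998781 − 1)×1000 = -1.219‰
f_A = (δ_mix − δ_B)/(δ_A − δ_B) = (-27.4 − (-1.219))/(-38.765 − (-1.219))
f_A = -26.181 / -37.546 = 0.6973

0.697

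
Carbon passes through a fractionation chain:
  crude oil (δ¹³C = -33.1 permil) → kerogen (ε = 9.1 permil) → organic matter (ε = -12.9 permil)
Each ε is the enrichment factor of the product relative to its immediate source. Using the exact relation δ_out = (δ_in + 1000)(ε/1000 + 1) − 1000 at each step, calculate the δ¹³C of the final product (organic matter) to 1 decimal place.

-36.9 permil

step 1: δ = (-33.10 + 1000)·(9.1/1000 + 1) − 1000 = -24.30 permil
step 2: δ = (-24.30 + 1000)·(-12.9/1000 + 1) − 1000 = -36.89 permil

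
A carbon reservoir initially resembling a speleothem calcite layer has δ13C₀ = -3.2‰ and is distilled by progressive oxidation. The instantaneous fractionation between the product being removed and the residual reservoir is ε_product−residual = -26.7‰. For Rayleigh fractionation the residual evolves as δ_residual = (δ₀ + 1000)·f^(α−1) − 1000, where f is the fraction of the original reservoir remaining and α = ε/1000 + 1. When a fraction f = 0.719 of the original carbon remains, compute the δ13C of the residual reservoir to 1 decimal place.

Rayleigh residual: δ_res = (δ₀ + 1000)·f^(α−1) − 1000
α = ε/1000 + 1 = 0.97330, so α − 1 = -0.02670
f^(α−1) = 0.719^(-0.02670) = 1.008847
δ_res = (-3.2 + 1000) × 1.008847 − 1000 = 1005.619 − 1000 = 5.62‰

5.6‰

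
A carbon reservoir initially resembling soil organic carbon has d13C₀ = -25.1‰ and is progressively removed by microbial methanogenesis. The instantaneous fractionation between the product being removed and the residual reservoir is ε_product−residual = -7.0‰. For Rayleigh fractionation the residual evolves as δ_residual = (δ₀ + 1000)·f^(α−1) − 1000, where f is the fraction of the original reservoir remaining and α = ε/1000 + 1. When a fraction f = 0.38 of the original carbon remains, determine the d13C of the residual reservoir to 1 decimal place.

-18.5‰

Rayleigh residual: δ_res = (δ₀ + 1000)·f^(α−1) − 1000
α = ε/1000 + 1 = 0.99300, so α − 1 = -0.00700
f^(α−1) = 0.38^(-0.00700) = 1.006796
δ_res = (-25.1 + 1000) × 1.006796 − 1000 = 981.525 − 1000 = -18.47‰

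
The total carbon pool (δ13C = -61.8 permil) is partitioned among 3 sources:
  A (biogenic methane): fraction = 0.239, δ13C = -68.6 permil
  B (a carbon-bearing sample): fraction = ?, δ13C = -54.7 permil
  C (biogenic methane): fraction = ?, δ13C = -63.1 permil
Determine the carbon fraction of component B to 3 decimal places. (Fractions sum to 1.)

0.311

Let f_B and f_C be the unknown fractions; fractions sum to 1 so f_B + f_C = 0.761.
Mass balance: Σ fᵢ·δᵢ = δ_bulk ⇒ f_B·(-54.7) + f_C·(-63.1) = -61.8 − (-16.395) = -45.405
Substitute f_C = 0.761 − f_B:
f_B·(-54.7 − -63.1) = -45.405 − 0.761×(-63.1) = 2.614
f_B = 2.614 / 8.4 = 0.3113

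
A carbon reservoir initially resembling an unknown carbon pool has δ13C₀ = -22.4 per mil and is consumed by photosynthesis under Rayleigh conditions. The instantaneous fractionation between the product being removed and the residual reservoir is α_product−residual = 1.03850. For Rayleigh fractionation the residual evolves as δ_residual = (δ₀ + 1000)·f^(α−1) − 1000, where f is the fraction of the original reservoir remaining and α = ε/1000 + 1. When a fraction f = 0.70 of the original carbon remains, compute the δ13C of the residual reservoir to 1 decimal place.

Rayleigh residual: δ_res = (δ₀ + 1000)·f^(α−1) − 1000
α − 1 = 0.03850
f^(α−1) = 0.70^(0.03850) = 0.986362
δ_res = (-22.4 + 1000) × 0.986362 − 1000 = 964.267 − 1000 = -35.73 per mil

-35.7 per mil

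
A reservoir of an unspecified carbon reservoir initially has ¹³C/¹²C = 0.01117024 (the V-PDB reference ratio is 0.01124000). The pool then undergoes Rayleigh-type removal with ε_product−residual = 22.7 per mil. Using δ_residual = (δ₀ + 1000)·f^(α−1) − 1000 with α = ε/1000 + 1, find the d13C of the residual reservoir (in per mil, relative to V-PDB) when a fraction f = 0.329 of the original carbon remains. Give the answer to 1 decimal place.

δ₀ = (0.01117024/0.01124000 − 1)×1000 = (0.993794 − 1)×1000 = -6.206 per mil
α − 1 = ε/1000 = 0.0227
f^(α−1) = 0.329^(0.0227) = 0.975080
δ_res = (-6.206 + 1000) × 0.975080 − 1000 = 969.028 − 1000 = -30.97 per mil

-31.0 per mil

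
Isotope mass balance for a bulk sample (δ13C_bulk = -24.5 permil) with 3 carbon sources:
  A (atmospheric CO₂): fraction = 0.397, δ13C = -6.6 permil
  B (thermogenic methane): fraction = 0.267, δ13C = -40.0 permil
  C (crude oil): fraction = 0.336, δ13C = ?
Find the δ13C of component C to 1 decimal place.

-33.3 permil

Isotope mass balance: δ_bulk = Σ fᵢ·δᵢ.
-24.5 = 0.397×(-6.6) + 0.267×(-40.0) + 0.336×δ_C
0.336·δ_C = -24.5 − (-13.300) = -11.200
δ_C = -11.200 / 0.336 = -33.33 permil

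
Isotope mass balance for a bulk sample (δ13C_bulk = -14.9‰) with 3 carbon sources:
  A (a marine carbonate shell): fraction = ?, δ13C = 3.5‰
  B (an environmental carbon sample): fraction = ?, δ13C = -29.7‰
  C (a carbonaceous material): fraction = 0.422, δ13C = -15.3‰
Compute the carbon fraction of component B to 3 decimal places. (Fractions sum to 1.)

0.315

Let f_B and f_A be the unknown fractions; fractions sum to 1 so f_B + f_A = 0.578.
Mass balance: Σ fᵢ·δᵢ = δ_bulk ⇒ f_B·(-29.7) + f_A·(3.5) = -14.9 − (-6.457) = -8.443
Substitute f_A = 0.578 − f_B:
f_B·(-29.7 − 3.5) = -8.443 − 0.578×(3.5) = -10.466
f_B = -10.466 / -33.2 = 0.3153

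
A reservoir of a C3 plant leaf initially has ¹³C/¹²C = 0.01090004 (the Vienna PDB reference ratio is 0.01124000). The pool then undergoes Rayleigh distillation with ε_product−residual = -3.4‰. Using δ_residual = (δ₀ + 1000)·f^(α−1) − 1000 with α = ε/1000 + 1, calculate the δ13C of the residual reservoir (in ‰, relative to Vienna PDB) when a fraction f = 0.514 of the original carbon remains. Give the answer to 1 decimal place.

-28.0‰

δ₀ = (0.01090004/0.01124000 − 1)×1000 = (0.969754 − 1)×1000 = -30.246‰
α − 1 = ε/1000 = -0.0034
f^(α−1) = 0.514^(-0.0034) = 1.002265
δ_res = (-30.246 + 1000) × 1.002265 − 1000 = 971.951 − 1000 = -28.05‰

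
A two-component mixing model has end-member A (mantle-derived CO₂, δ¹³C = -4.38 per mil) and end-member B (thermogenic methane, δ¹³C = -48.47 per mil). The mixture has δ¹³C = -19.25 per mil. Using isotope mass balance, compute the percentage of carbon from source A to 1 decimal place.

66.3%

δ_mix = f_A·δ_A + (1 − f_A)·δ_B  ⇒  f_A = (δ_mix − δ_B)/(δ_A − δ_B)
f_A = (-19.25 − (-48.47)) / (-4.38 − (-48.47))
f_A = 29.22 / 44.09 = 0.6627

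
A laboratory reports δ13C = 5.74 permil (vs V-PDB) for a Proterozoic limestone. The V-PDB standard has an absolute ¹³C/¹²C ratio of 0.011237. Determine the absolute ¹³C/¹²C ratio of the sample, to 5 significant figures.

0.011302

R_sample = R_standard × (δ13C/1000 + 1)
R_sample = 0.011237 × (5.74/1000 + 1) = 0.011237 × 1.005740
R_sample = 0.0113015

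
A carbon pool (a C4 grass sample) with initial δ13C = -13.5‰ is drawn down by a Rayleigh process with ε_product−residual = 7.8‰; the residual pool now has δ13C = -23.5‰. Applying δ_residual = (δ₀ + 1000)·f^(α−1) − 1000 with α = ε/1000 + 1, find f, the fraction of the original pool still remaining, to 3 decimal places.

α − 1 = ε/1000 = 0.0078
(δ_res + 1000)/(δ₀ + 1000) = (-23.5 + 1000)/(-13.5 + 1000) = 976.5/986.5 = 0.989863
f = 0.989863^(1/0.0078) = exp(ln(0.989863)/0.0078) = exp(-0.01019/0.0078)
f = exp(-1.3062) = 0.2708

0.271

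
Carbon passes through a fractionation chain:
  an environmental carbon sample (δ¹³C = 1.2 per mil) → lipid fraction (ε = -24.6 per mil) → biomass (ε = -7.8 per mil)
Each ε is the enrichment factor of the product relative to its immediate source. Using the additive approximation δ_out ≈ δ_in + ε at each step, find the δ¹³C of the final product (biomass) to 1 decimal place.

step 1: δ ≈ 1.2 + (-24.6) = -23.4 per mil
step 2: δ ≈ -23.4 + (-7.8) = -31.2 per mil

-31.2 per mil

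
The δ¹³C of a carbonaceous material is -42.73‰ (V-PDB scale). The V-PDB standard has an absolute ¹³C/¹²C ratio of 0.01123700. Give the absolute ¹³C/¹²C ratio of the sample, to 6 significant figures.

0.0107568

R_sample = R_standard × (δ¹³C/1000 + 1)
R_sample = 0.01123700 × (-42.73/1000 + 1) = 0.01123700 × 0.957270
R_sample = 0.0107568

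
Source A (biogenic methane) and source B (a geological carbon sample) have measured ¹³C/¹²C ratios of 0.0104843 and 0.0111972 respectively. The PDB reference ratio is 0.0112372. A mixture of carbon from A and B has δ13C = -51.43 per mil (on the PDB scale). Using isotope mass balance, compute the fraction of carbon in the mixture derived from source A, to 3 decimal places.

δ_A = (0.0104843/0.0112372 − 1)×1000 = (0.932999 − 1)×1000 = -67.001 per mil
δ_B = (0.0111972/0.0112372 − 1)×1000 = (0.996440 − 1)×1000 = -3.560 per mil
f_A = (δ_mix − δ_B)/(δ_A − δ_B) = (-51.43 − (-3.560))/(-67.001 − (-3.560))
f_A = -47.870 / -63.441 = 0.7546

0.755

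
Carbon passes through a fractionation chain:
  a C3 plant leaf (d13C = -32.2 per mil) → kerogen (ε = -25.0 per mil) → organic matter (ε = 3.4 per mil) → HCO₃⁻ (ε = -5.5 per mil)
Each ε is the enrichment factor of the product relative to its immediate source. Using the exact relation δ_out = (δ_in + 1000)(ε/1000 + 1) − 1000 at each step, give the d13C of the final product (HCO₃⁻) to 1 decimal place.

step 1: δ = (-32.20 + 1000)·(-25.0/1000 + 1) − 1000 = -56.40 per mil
step 2: δ = (-56.40 + 1000)·(3.4/1000 + 1) − 1000 = -53.19 per mil
step 3: δ = (-53.19 + 1000)·(-5.5/1000 + 1) − 1000 = -58.39 per mil

-58.4 per mil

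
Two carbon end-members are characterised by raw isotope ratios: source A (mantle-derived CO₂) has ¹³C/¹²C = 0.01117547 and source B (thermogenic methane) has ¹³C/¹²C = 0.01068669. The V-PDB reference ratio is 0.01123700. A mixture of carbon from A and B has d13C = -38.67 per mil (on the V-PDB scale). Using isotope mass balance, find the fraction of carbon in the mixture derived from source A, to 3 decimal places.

δ_A = (0.01117547/0.01123700 − 1)×1000 = (0.994524 − 1)×1000 = -5.476 per mil
δ_B = (0.01068669/0.01123700 − 1)×1000 = (0.951027 − 1)×1000 = -48.973 per mil
f_A = (δ_mix − δ_B)/(δ_A − δ_B) = (-38.67 − (-48.973))/(-5.476 − (-48.973))
f_A = 10.303 / 43.497 = 0.2369

0.237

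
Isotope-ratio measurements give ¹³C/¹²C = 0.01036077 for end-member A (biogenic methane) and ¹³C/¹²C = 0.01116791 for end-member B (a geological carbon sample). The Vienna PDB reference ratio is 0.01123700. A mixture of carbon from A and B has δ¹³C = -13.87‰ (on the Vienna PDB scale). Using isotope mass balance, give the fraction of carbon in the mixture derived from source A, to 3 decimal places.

δ_A = (0.01036077/0.01123700 − 1)×1000 = (0.922023 − 1)×1000 = -77.977‰
δ_B = (0.01116791/0.01123700 − 1)×1000 = (0.993852 − 1)×1000 = -6.148‰
f_A = (δ_mix − δ_B)/(δ_A − δ_B) = (-13.87 − (-6.148))/(-77.977 − (-6.148))
f_A = -7.722 / -71.829 = 0.1075

0.107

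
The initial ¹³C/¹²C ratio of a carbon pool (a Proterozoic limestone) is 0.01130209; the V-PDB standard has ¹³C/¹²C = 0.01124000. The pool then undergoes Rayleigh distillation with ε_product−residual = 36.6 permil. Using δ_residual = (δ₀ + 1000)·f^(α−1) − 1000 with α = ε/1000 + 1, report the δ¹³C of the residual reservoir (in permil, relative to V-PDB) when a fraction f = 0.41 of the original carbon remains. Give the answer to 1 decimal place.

δ₀ = (0.01130209/0.01124000 − 1)×1000 = (1.005524 − 1)×1000 = 5.524 permil
α − 1 = ε/1000 = 0.0366
f^(α−1) = 0.41^(0.0366) = 0.967894
δ_res = (5.524 + 1000) × 0.967894 − 1000 = 973.241 − 1000 = -26.76 permil

-26.8 permil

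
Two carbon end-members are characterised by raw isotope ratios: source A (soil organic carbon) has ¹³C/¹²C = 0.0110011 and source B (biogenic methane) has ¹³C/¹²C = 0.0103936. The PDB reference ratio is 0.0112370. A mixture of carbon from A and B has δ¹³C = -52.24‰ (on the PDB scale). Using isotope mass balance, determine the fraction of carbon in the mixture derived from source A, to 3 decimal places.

0.422

δ_A = (0.0110011/0.0112370 − 1)×1000 = (0.979007 − 1)×1000 = -20.993‰
δ_B = (0.0103936/0.0112370 − 1)×1000 = (0.924944 − 1)×1000 = -75.056‰
f_A = (δ_mix − δ_B)/(δ_A − δ_B) = (-52.24 − (-75.056))/(-20.993 − (-75.056))
f_A = 22.816 / 54.062 = 0.4220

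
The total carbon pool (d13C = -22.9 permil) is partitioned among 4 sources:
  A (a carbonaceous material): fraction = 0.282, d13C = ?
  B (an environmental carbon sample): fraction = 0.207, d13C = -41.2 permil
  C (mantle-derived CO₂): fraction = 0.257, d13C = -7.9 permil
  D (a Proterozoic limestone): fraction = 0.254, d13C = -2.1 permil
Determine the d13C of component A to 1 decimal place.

-41.9 permil

Isotope mass balance: δ_bulk = Σ fᵢ·δᵢ.
-22.9 = 0.282×δ_A + 0.207×(-41.2) + 0.257×(-7.9) + 0.254×(-2.1)
0.282·δ_A = -22.9 − (-11.092) = -11.808
δ_A = -11.808 / 0.282 = -41.87 permil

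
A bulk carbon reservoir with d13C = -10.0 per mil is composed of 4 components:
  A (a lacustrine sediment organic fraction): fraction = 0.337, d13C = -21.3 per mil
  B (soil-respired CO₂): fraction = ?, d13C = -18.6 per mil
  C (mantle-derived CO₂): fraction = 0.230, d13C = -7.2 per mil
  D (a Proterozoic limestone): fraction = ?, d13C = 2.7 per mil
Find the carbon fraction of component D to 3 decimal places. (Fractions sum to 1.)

0.323

Let f_D and f_B be the unknown fractions; fractions sum to 1 so f_D + f_B = 0.433.
Mass balance: Σ fᵢ·δᵢ = δ_bulk ⇒ f_D·(2.7) + f_B·(-18.6) = -10.0 − (-8.834) = -1.166
Substitute f_B = 0.433 − f_D:
f_D·(2.7 − -18.6) = -1.166 − 0.433×(-18.6) = 6.888
f_D = 6.888 / 21.3 = 0.3234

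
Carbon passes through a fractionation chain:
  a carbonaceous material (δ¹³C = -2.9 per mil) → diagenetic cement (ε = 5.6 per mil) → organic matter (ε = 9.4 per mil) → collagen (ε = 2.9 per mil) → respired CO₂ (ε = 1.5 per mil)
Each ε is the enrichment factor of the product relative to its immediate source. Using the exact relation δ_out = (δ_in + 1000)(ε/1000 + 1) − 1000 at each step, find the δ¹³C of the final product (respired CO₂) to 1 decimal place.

step 1: δ = (-2.90 + 1000)·(5.6/1000 + 1) − 1000 = 2.68 per mil
step 2: δ = (2.68 + 1000)·(9.4/1000 + 1) − 1000 = 12.11 per mil
step 3: δ = (12.11 + 1000)·(2.9/1000 + 1) − 1000 = 15.04 per mil
step 4: δ = (15.04 + 1000)·(1.5/1000 + 1) − 1000 = 16.57 per mil

16.6 per mil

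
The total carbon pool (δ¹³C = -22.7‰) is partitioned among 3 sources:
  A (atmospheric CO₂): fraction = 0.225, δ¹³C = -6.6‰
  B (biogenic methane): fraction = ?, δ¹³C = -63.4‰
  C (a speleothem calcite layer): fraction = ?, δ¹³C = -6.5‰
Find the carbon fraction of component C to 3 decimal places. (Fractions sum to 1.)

0.491

Let f_C and f_B be the unknown fractions; fractions sum to 1 so f_C + f_B = 0.775.
Mass balance: Σ fᵢ·δᵢ = δ_bulk ⇒ f_C·(-6.5) + f_B·(-63.4) = -22.7 − (-1.485) = -21.215
Substitute f_B = 0.775 − f_C:
f_C·(-6.5 − -63.4) = -21.215 − 0.775×(-63.4) = 27.920
f_C = 27.920 / 56.9 = 0.4907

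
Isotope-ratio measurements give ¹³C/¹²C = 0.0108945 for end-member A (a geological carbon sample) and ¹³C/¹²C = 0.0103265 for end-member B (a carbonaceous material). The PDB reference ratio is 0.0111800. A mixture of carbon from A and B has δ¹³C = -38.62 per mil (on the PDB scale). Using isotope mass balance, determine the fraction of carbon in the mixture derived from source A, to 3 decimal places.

0.742

δ_A = (0.0108945/0.0111800 − 1)×1000 = (0.974463 − 1)×1000 = -25.537 per mil
δ_B = (0.0103265/0.0111800 − 1)×1000 = (0.923658 − 1)×1000 = -76.342 per mil
f_A = (δ_mix − δ_B)/(δ_A − δ_B) = (-38.62 − (-76.342))/(-25.537 − (-76.342))
f_A = 37.722 / 50.805 = 0.7425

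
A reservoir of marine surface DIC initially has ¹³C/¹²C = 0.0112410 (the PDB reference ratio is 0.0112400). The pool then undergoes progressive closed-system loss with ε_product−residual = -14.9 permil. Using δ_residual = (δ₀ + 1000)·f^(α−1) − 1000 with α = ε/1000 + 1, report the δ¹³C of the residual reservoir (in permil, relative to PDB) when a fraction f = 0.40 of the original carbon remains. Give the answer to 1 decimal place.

δ₀ = (0.0112410/0.0112400 − 1)×1000 = (1.000089 − 1)×1000 = 0.089 permil
α − 1 = ε/1000 = -0.0149
f^(α−1) = 0.40^(-0.0149) = 1.013746
δ_res = (0.089 + 1000) × 1.013746 − 1000 = 1013.837 − 1000 = 13.84 permil

13.8 permil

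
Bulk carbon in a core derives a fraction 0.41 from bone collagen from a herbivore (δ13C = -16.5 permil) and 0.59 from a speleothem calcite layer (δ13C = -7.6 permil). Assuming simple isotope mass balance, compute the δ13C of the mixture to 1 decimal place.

-11.2 permil

δ_mix = f_A·δ_A + f_B·δ_B
δ_mix = 0.41 × (-16.5) + 0.59 × (-7.6)
δ_mix = -6.76 + -4.48 = -11.25 permil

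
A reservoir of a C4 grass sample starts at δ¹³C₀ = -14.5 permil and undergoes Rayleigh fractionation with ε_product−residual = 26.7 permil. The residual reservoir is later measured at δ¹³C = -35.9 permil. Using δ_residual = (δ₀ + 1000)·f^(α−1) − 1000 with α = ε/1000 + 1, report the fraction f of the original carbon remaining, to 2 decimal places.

α − 1 = ε/1000 = 0.0267
(δ_res + 1000)/(δ₀ + 1000) = (-35.9 + 1000)/(-14.5 + 1000) = 964.1/985.5 = 0.978285
f = 0.978285^(1/0.0267) = exp(ln(0.978285)/0.0267) = exp(-0.02195/0.0267)
f = exp(-0.8223) = 0.4394

0.44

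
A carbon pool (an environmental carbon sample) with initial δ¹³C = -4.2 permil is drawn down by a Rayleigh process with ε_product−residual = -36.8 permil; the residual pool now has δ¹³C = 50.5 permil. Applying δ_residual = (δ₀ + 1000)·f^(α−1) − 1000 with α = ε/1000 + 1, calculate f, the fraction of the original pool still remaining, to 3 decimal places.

0.234

α − 1 = ε/1000 = -0.0368
(δ_res + 1000)/(δ₀ + 1000) = (50.5 + 1000)/(-4.2 + 1000) = 1050.5/995.8 = 1.054931
f = 1.054931^(1/-0.0368) = exp(ln(1.054931)/-0.0368) = exp(0.05348/-0.0368)
f = exp(-1.4531) = 0.2338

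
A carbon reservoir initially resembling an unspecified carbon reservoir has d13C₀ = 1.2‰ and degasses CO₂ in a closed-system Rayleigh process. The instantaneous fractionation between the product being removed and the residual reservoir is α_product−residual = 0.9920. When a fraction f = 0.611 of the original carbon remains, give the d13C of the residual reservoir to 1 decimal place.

Rayleigh residual: δ_res = (δ₀ + 1000)·f^(α−1) − 1000
α − 1 = -0.00800
f^(α−1) = 0.611^(-0.00800) = 1.003949
δ_res = (1.2 + 1000) × 1.003949 − 1000 = 1005.154 − 1000 = 5.15‰

5.2‰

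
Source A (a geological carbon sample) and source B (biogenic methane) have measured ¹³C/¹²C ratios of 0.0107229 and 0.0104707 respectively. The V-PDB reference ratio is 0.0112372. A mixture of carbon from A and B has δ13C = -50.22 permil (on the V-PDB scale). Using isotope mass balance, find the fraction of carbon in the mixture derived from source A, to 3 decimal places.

0.802

δ_A = (0.0107229/0.0112372 − 1)×1000 = (0.954232 − 1)×1000 = -45.768 permil
δ_B = (0.0104707/0.0112372 − 1)×1000 = (0.931789 − 1)×1000 = -68.211 permil
f_A = (δ_mix − δ_B)/(δ_A − δ_B) = (-50.22 − (-68.211))/(-45.768 − (-68.211))
f_A = 17.991 / 22.443 = 0.8016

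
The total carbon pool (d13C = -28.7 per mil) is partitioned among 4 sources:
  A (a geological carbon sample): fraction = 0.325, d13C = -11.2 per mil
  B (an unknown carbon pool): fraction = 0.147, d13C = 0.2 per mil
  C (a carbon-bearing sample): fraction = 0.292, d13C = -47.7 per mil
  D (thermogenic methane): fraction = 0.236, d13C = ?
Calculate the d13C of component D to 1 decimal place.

-47.3 per mil

Isotope mass balance: δ_bulk = Σ fᵢ·δᵢ.
-28.7 = 0.325×(-11.2) + 0.147×(0.2) + 0.292×(-47.7) + 0.236×δ_D
0.236·δ_D = -28.7 − (-17.539) = -11.161
δ_D = -11.161 / 0.236 = -47.29 per mil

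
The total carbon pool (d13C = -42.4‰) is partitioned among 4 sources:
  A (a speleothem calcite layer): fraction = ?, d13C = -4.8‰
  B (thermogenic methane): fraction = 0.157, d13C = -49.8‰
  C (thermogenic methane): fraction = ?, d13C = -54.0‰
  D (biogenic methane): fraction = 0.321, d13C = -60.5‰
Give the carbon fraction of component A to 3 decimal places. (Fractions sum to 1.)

0.265

Let f_A and f_C be the unknown fractions; fractions sum to 1 so f_A + f_C = 0.522.
Mass balance: Σ fᵢ·δᵢ = δ_bulk ⇒ f_A·(-4.8) + f_C·(-54.0) = -42.4 − (-27.239) = -15.161
Substitute f_C = 0.522 − f_A:
f_A·(-4.8 − -54.0) = -15.161 − 0.522×(-54.0) = 13.027
f_A = 13.027 / 49.2 = 0.2648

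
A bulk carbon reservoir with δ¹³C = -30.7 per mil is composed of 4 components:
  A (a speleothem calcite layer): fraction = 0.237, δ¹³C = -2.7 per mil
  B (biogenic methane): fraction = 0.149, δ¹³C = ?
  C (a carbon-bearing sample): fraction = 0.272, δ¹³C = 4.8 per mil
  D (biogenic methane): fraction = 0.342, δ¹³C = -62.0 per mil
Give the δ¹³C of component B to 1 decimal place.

-68.2 per mil

Isotope mass balance: δ_bulk = Σ fᵢ·δᵢ.
-30.7 = 0.237×(-2.7) + 0.149×δ_B + 0.272×(4.8) + 0.342×(-62.0)
0.149·δ_B = -30.7 − (-20.538) = -10.162
δ_B = -10.162 / 0.149 = -68.20 per mil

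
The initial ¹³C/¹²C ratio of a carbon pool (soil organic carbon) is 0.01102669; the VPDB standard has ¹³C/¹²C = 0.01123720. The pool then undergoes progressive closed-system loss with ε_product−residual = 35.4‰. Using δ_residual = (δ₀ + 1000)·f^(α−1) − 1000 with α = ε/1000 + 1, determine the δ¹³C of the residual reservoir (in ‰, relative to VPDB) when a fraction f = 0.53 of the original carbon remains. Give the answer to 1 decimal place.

-40.5‰

δ₀ = (0.01102669/0.01123720 − 1)×1000 = (0.981267 − 1)×1000 = -18.733‰
α − 1 = ε/1000 = 0.0354
f^(α−1) = 0.53^(0.0354) = 0.977776
δ_res = (-18.733 + 1000) × 0.977776 − 1000 = 959.459 − 1000 = -40.54‰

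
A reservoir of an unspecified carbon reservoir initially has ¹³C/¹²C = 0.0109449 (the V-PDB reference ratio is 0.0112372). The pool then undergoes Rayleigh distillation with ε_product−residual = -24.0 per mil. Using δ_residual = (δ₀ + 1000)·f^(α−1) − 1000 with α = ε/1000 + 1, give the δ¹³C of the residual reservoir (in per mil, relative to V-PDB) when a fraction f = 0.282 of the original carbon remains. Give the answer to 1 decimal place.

4.0 per mil

δ₀ = (0.0109449/0.0112372 − 1)×1000 = (0.973988 − 1)×1000 = -26.012 per mil
α − 1 = ε/1000 = -0.0240
f^(α−1) = 0.282^(-0.0240) = 1.030847
δ_res = (-26.012 + 1000) × 1.030847 − 1000 = 1004.032 − 1000 = 4.03 per mil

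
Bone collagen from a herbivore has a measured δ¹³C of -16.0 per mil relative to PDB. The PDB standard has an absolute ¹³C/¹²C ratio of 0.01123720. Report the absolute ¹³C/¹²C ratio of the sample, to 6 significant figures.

R_sample = R_standard × (δ¹³C/1000 + 1)
R_sample = 0.01123720 × (-16.0/1000 + 1) = 0.01123720 × 0.984000
R_sample = 0.0110574

0.0110574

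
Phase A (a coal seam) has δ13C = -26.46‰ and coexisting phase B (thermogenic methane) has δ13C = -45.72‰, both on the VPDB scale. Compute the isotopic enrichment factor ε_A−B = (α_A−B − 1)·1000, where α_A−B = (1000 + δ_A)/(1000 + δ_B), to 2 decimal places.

α_A−B = (1000 + -26.46) / (1000 + -45.72) = 973.54 / 954.28 = 1.020183
ε_A−B = (1.020183 − 1) × 1000 = 20.183‰
(The approximation ε ≈ δ_A − δ_B would give 19.26‰.)

20.18‰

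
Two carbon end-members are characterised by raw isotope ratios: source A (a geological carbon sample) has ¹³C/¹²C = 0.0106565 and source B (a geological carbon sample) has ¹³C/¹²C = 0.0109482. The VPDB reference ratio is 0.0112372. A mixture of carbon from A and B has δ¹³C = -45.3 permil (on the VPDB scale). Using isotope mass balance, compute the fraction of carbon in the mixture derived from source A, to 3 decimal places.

δ_A = (0.0106565/0.0112372 − 1)×1000 = (0.948323 − 1)×1000 = -51.677 permil
δ_B = (0.0109482/0.0112372 − 1)×1000 = (0.974282 − 1)×1000 = -25.718 permil
f_A = (δ_mix − δ_B)/(δ_A − δ_B) = (-45.3 − (-25.718))/(-51.677 − (-25.718))
f_A = -19.582 / -25.958 = 0.7544

0.754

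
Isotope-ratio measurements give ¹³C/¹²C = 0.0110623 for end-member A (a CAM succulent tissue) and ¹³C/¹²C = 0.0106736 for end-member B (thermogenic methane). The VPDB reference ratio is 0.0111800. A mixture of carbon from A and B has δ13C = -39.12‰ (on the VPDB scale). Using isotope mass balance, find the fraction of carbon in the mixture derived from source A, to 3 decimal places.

0.178

δ_A = (0.0110623/0.0111800 − 1)×1000 = (0.989472 − 1)×1000 = -10.528‰
δ_B = (0.0106736/0.0111800 − 1)×1000 = (0.954705 − 1)×1000 = -45.295‰
f_A = (δ_mix − δ_B)/(δ_A − δ_B) = (-39.12 − (-45.295))/(-10.528 − (-45.295))
f_A = 6.175 / 34.767 = 0.1776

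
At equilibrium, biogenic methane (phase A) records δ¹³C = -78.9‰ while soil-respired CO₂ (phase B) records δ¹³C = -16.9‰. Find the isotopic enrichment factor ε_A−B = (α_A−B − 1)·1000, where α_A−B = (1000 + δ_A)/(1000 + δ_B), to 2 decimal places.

-63.07‰

α_A−B = (1000 + -78.9) / (1000 + -16.9) = 921.1 / 983.1 = 0.936934
ε_A−B = (0.936934 − 1) × 1000 = -63.066‰
(The approximation ε ≈ δ_A − δ_B would give -62.0‰.)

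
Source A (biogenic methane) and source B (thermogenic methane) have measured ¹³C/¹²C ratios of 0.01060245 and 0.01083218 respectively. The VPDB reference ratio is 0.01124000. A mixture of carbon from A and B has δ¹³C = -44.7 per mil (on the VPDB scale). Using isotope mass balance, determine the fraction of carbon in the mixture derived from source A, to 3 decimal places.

0.412

δ_A = (0.01060245/0.01124000 − 1)×1000 = (0.943278 − 1)×1000 = -56.722 per mil
δ_B = (0.01083218/0.01124000 − 1)×1000 = (0.963717 − 1)×1000 = -36.283 per mil
f_A = (δ_mix − δ_B)/(δ_A − δ_B) = (-44.7 − (-36.283))/(-56.722 − (-36.283))
f_A = -8.417 / -20.439 = 0.4118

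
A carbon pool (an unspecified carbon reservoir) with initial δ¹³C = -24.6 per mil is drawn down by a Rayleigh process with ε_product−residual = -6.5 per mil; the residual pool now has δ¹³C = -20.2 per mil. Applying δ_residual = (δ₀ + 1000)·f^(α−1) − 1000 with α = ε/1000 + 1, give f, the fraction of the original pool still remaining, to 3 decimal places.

α − 1 = ε/1000 = -0.0065
(δ_res + 1000)/(δ₀ + 1000) = (-20.2 + 1000)/(-24.6 + 1000) = 979.8/975.4 = 1.004511
f = 1.004511^(1/-0.0065) = exp(ln(1.004511)/-0.0065) = exp(0.00450/-0.0065)
f = exp(-0.6924) = 0.5004

0.500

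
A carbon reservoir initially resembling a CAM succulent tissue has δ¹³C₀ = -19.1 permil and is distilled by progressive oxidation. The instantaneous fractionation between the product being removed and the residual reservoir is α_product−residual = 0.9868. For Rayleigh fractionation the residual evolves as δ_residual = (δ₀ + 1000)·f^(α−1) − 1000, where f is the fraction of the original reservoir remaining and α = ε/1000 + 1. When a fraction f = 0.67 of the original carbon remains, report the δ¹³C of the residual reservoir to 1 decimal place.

Rayleigh residual: δ_res = (δ₀ + 1000)·f^(α−1) − 1000
α − 1 = -0.01320
f^(α−1) = 0.67^(-0.01320) = 1.005300
δ_res = (-19.1 + 1000) × 1.005300 − 1000 = 986.099 − 1000 = -13.90 permil

-13.9 permil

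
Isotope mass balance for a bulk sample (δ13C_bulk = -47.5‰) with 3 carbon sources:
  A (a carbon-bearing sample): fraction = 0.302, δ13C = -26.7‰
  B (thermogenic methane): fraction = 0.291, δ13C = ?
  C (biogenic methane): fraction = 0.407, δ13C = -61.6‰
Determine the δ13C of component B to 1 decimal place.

-49.4‰

Isotope mass balance: δ_bulk = Σ fᵢ·δᵢ.
-47.5 = 0.302×(-26.7) + 0.291×δ_B + 0.407×(-61.6)
0.291·δ_B = -47.5 − (-33.135) = -14.365
δ_B = -14.365 / 0.291 = -49.37‰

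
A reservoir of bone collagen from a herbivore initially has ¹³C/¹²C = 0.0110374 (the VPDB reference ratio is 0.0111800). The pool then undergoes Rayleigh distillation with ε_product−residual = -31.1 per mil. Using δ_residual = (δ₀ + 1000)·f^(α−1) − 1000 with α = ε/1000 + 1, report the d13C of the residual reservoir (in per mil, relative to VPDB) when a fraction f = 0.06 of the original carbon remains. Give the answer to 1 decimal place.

δ₀ = (0.0110374/0.0111800 − 1)×1000 = (0.987245 − 1)×1000 = -12.755 per mil
α − 1 = ε/1000 = -0.0311
f^(α−1) = 0.06^(-0.0311) = 1.091439
δ_res = (-12.755 + 1000) × 1.091439 − 1000 = 1077.518 − 1000 = 77.52 per mil

77.5 per mil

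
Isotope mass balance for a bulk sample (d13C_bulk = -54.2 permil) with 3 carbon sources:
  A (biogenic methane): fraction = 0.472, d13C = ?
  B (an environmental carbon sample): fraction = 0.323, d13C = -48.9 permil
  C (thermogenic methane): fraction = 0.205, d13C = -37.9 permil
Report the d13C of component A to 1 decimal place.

Isotope mass balance: δ_bulk = Σ fᵢ·δᵢ.
-54.2 = 0.472×δ_A + 0.323×(-48.9) + 0.205×(-37.9)
0.472·δ_A = -54.2 − (-23.564) = -30.636
δ_A = -30.636 / 0.472 = -64.91 permil

-64.9 permil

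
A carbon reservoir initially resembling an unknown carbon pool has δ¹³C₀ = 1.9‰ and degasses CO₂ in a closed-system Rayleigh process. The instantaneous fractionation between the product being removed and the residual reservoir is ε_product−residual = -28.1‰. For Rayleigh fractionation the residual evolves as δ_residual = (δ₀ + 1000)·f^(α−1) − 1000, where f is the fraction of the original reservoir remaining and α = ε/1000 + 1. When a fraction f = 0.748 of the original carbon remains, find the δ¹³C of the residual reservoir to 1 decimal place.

10.1‰

Rayleigh residual: δ_res = (δ₀ + 1000)·f^(α−1) − 1000
α = ε/1000 + 1 = 0.97190, so α − 1 = -0.02810
f^(α−1) = 0.748^(-0.02810) = 1.008192
δ_res = (1.9 + 1000) × 1.008192 − 1000 = 1010.108 − 1000 = 10.11‰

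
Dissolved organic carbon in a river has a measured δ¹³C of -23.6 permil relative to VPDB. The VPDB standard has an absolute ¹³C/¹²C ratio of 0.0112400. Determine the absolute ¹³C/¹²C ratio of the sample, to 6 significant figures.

0.0109747

R_sample = R_standard × (δ¹³C/1000 + 1)
R_sample = 0.0112400 × (-23.6/1000 + 1) = 0.0112400 × 0.976400
R_sample = 0.0109747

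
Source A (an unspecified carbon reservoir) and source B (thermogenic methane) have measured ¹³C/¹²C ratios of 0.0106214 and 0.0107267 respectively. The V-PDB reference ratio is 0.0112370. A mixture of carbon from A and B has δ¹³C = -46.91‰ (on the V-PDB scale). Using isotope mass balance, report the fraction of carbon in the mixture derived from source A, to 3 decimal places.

δ_A = (0.0106214/0.0112370 − 1)×1000 = (0.945217 − 1)×1000 = -54.783‰
δ_B = (0.0107267/0.0112370 − 1)×1000 = (0.954588 − 1)×1000 = -45.412‰
f_A = (δ_mix − δ_B)/(δ_A − δ_B) = (-46.91 − (-45.412))/(-54.783 − (-45.412))
f_A = -1.498 / -9.371 = 0.1598

0.160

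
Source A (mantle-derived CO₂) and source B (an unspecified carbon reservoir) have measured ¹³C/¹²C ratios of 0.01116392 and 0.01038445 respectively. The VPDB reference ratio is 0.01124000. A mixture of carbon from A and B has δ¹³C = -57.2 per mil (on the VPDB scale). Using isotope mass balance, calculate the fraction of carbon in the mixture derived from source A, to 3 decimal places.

δ_A = (0.01116392/0.01124000 − 1)×1000 = (0.993231 − 1)×1000 = -6.769 per mil
δ_B = (0.01038445/0.01124000 − 1)×1000 = (0.923883 − 1)×1000 = -76.117 per mil
f_A = (δ_mix − δ_B)/(δ_A − δ_B) = (-57.2 − (-76.117))/(-6.769 − (-76.117))
f_A = 18.917 / 69.348 = 0.2728

0.273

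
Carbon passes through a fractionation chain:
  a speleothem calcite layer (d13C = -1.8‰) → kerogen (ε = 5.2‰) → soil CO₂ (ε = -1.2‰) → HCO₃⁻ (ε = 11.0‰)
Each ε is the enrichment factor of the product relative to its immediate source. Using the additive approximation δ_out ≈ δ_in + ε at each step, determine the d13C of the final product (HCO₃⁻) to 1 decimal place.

13.2‰

step 1: δ ≈ -1.8 + (5.2) = 3.4‰
step 2: δ ≈ 3.4 + (-1.2) = 2.2‰
step 3: δ ≈ 2.2 + (11.0) = 13.2‰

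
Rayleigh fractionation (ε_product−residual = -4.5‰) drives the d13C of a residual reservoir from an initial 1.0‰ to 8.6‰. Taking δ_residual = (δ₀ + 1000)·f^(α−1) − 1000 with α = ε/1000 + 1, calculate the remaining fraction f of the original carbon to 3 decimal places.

0.186

α − 1 = ε/1000 = -0.0045
(δ_res + 1000)/(δ₀ + 1000) = (8.6 + 1000)/(1.0 + 1000) = 1008.6/1001.0 = 1.007592
f = 1.007592^(1/-0.0045) = exp(ln(1.007592)/-0.0045) = exp(0.00756/-0.0045)
f = exp(-1.6808) = 0.1862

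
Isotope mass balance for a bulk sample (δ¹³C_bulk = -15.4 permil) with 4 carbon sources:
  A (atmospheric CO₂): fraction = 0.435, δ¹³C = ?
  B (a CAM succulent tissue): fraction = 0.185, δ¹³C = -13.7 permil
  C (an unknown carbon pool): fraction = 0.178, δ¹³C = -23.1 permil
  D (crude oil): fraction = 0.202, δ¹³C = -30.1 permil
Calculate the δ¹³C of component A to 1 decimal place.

Isotope mass balance: δ_bulk = Σ fᵢ·δᵢ.
-15.4 = 0.435×δ_A + 0.185×(-13.7) + 0.178×(-23.1) + 0.202×(-30.1)
0.435·δ_A = -15.4 − (-12.726) = -2.674
δ_A = -2.674 / 0.435 = -6.15 permil

-6.1 permil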